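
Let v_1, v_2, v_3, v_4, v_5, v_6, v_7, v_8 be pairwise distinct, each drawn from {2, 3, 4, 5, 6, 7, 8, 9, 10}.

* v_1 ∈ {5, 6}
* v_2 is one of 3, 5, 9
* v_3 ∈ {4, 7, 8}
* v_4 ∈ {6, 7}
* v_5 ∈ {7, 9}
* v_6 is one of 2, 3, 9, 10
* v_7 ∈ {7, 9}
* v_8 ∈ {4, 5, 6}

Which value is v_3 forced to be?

v_5 and v_7 between them cover only {7, 9} — a naked pair. Remove those values from v_2, v_3, v_4, v_6.
That leaves v_4 = 6. Remove 6 from v_1, v_8.
v_1 must be 5 (only option left). Strike 5 from v_2, v_8.
v_2's domain is down to {3}, so v_2 = 3. Remove 3 from v_6.
v_8 must be 4 (only option left). Eliminate 4 elsewhere: v_3.
So v_3 = 8.

8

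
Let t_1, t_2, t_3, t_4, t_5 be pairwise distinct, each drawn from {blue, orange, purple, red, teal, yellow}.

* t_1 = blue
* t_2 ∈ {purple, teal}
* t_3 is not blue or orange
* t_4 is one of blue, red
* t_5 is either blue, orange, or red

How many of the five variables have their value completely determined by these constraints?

t_1 has just one choice, so t_1 = blue. Remove blue from t_4, t_5.
That leaves t_4 = red. Eliminate red elsewhere: t_3, t_5.
That leaves t_5 = orange.
Determined: t_1=blue, t_4=red, t_5=orange. The other variables each still have more than one consistent value. That makes 3.

3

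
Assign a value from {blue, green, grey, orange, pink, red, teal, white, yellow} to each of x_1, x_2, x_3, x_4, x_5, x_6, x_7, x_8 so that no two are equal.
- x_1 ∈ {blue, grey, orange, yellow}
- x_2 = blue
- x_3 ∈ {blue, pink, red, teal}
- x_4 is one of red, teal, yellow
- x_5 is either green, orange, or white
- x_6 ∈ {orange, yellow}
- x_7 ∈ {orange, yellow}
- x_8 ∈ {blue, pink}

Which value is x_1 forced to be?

grey

x_2's domain is down to {blue}, so x_2 = blue. So x_1, x_3, x_8 can't be blue.
x_8 must be pink (only option left). Strike pink from x_3.
x_6 and x_7 share exactly the 2 values {orange, yellow}; by pigeonhole those values go to them, so strike orange, yellow from x_1, x_4, x_5.
So x_1 = grey.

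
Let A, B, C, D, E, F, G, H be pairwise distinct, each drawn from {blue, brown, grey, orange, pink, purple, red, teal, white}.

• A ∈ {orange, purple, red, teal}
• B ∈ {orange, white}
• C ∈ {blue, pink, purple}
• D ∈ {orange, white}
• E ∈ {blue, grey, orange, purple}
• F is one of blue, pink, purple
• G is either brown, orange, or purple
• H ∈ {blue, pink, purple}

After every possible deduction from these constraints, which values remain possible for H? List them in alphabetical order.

blue, pink, purple

B and D between them cover only {orange, white} — a naked pair. Remove those values from A, E, G.
C, F, H between them cover only {blue, pink, purple} — a naked triple. Remove those values from A, E, G.
E has just one choice, so E = grey.
G's domain is down to {brown}, so G = brown.
No further eliminations apply; H can still be any of blue, pink, purple.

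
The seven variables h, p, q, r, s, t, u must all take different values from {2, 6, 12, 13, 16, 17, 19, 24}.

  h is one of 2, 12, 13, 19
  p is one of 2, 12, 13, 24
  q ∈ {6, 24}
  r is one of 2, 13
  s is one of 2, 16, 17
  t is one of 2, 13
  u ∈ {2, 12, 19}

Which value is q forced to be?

6

r and t between them cover only {2, 13} — a naked pair. Remove those values from h, p, s, u.
The 2 variables h and u are confined to {12, 19}, which locks those values in; drop them from p.
That leaves p = 24. Remove 24 from q.
So q = 6.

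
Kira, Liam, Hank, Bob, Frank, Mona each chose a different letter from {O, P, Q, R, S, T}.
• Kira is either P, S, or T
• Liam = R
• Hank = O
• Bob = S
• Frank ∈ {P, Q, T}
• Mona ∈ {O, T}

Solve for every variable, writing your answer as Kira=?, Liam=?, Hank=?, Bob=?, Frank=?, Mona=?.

Kira=P, Liam=R, Hank=O, Bob=S, Frank=Q, Mona=T

Liam must be R (only option left).
Hank must be O (only option left). Eliminate O elsewhere: Mona.
That leaves Bob = S. Strike S from Kira.
Mona has just one choice, so Mona = T. Remove T from Kira, Frank.
Kira has just one choice, so Kira = P. Eliminate P elsewhere: Frank.
Frank's domain is down to {Q}, so Frank = Q.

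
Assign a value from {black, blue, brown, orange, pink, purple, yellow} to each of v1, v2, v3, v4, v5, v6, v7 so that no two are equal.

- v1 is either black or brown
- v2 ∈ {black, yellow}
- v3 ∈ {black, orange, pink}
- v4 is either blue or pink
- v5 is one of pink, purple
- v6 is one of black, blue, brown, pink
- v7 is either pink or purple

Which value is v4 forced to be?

blue

The 7 variables together cover exactly {black, blue, brown, orange, pink, purple, yellow} — 7 values for 7 variables — and orange appears only in v3's list, so v3 = orange.
Among the 6 still-open variables, yellow fits only v2 (and all 6 values in {black, blue, brown, pink, purple, yellow} must be used), so v2 = yellow.
v5 and v7 share exactly the 2 values {pink, purple}; by pigeonhole those values go to them, so strike pink, purple from v4, v6.
So v4 = blue.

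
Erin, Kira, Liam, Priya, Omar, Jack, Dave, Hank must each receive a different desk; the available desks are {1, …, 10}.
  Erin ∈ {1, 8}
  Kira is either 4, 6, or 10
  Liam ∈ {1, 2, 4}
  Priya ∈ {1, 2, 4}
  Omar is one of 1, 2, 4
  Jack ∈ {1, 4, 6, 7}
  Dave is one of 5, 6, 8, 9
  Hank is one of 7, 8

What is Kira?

The 3 variables Liam, Priya, Omar are confined to {1, 2, 4}, which locks those values in; drop them from Erin, Kira, Jack.
That leaves Erin = 8. Remove 8 from Dave, Hank.
Hank's domain is down to {7}, so Hank = 7. So Jack can't be 7.
Jack's domain is down to {6}, so Jack = 6. So Kira, Dave can't be 6.
So Kira = 10.

10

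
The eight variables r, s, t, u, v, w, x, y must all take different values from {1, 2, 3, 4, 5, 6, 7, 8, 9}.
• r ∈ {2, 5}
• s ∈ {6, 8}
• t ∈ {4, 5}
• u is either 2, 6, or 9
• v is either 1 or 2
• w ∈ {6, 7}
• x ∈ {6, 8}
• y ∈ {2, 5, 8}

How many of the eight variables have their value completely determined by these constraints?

Among the 8 variables, 1 fits only v (and all 8 values in {1, 2, 4, 5, 6, 7, 8, 9} must be used), so v = 1.
The 7 still-open variables draw from only 7 values {2, 4, 5, 6, 7, 8, 9}, so each is used; only t can be 4, hence t = 4.
The 6 still-open variables together cover exactly {2, 5, 6, 7, 8, 9} — 6 values for 6 variables — and 7 appears only in w's list, so w = 7.
Among the 5 still-open variables, 9 fits only u (and all 5 values in {2, 5, 6, 8, 9} must be used), so u = 9.
s and x between them cover only {6, 8} — a naked pair. Remove those values from y.
Determined: t=4, u=9, v=1, w=7. The other variables each still have more than one consistent value. That makes 4.

4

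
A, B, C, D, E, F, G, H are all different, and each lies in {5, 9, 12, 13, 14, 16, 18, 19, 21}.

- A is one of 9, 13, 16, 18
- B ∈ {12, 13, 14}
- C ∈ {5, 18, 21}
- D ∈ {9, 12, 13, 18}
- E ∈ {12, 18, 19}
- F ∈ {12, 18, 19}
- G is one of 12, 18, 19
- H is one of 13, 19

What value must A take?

16

The 3 variables E, F, G are confined to {12, 18, 19}, which locks those values in; drop them from A, B, C, D, H.
That leaves H = 13. Remove 13 from A, B, D.
B's domain is down to {14}, so B = 14.
D must be 9 (only option left). Remove 9 from A.
So A = 16.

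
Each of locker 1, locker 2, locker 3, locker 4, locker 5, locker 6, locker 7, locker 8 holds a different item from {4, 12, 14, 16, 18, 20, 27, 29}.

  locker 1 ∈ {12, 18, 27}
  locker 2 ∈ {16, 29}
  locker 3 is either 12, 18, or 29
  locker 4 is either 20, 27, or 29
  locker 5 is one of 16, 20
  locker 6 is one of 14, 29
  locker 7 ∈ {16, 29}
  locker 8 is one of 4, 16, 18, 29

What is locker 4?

27

Among the 8 variables, 4 fits only locker 8 (and all 8 values in {4, 12, 14, 16, 18, 20, 27, 29} must be used), so locker 8 = 4.
The 7 still-open variables draw from only 7 values {12, 14, 16, 18, 20, 27, 29}, so each is used; only locker 6 can be 14, hence locker 6 = 14.
locker 2 and locker 7 share exactly the 2 values {16, 29}; by pigeonhole those values go to them, so strike 16, 29 from locker 3, locker 4, locker 5.
locker 5's domain is down to {20}, so locker 5 = 20. Eliminate 20 elsewhere: locker 4.
So locker 4 = 27.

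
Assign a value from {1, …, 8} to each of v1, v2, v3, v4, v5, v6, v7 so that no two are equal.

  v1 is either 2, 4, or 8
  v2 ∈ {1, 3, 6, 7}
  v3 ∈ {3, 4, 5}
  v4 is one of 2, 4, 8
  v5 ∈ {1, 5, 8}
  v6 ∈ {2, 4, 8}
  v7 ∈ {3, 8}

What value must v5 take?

v1, v4, v6 between them cover only {2, 4, 8} — a naked triple. Remove those values from v3, v5, v7.
v7's domain is down to {3}, so v7 = 3. Strike 3 from v2, v3.
That leaves v3 = 5. Remove 5 from v5.
So v5 = 1.

1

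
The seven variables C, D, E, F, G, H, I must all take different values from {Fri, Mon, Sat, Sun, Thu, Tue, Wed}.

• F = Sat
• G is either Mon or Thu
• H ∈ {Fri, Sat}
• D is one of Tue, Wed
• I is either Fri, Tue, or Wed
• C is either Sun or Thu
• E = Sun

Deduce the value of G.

Mon

E has just one choice, so E = Sun. So C can't be Sun.
F's domain is down to {Sat}, so F = Sat. So H can't be Sat.
H must be Fri (only option left). Remove Fri from I.
C must be Thu (only option left). Eliminate Thu elsewhere: G.
So G = Mon.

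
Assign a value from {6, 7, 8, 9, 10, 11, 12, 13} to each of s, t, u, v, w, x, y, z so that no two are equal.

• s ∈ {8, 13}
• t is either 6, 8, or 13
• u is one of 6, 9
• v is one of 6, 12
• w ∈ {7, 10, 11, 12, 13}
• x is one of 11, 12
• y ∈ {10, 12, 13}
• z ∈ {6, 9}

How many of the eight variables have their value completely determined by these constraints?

Among the 8 variables, 7 fits only w (and all 8 values in {6, 7, 8, 9, 10, 11, 12, 13} must be used), so w = 7.
The 7 still-open variables draw from only 7 values {6, 8, 9, 10, 11, 12, 13}, so each is used; only y can be 10, hence y = 10.
Among the 6 still-open variables, 11 fits only x (and all 6 values in {6, 8, 9, 11, 12, 13} must be used), so x = 11.
The 5 still-open variables together cover exactly {6, 8, 9, 12, 13} — 5 values for 5 variables — and 12 appears only in v's list, so v = 12.
The 2 variables u and z are confined to {6, 9}, which locks those values in; drop them from t.
Determined: v=12, w=7, x=11, y=10. The other variables each still have more than one consistent value. That makes 4.

4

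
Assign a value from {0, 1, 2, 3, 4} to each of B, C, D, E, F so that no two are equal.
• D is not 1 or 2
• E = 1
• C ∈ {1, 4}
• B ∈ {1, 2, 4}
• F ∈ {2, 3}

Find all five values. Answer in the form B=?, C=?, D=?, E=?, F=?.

E's domain is down to {1}, so E = 1. Eliminate 1 elsewhere: B, C.
C has just one choice, so C = 4. Eliminate 4 elsewhere: B, D.
B has just one choice, so B = 2. Strike 2 from F.
F must be 3 (only option left). Remove 3 from D.
D's domain is down to {0}, so D = 0.

B=2, C=4, D=0, E=1, F=3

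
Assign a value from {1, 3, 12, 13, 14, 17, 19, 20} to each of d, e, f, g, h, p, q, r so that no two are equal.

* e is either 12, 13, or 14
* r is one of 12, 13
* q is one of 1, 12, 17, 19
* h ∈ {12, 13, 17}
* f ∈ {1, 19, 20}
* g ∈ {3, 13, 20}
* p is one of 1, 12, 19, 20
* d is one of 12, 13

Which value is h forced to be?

17

The 8 variables draw from only 8 values {1, 3, 12, 13, 14, 17, 19, 20}, so each is used; only g can be 3, hence g = 3.
The 7 still-open variables together cover exactly {1, 12, 13, 14, 17, 19, 20} — 7 values for 7 variables — and 14 appears only in e's list, so e = 14.
The 2 variables d and r are confined to {12, 13}, which locks those values in; drop them from h, p, q.
So h = 17.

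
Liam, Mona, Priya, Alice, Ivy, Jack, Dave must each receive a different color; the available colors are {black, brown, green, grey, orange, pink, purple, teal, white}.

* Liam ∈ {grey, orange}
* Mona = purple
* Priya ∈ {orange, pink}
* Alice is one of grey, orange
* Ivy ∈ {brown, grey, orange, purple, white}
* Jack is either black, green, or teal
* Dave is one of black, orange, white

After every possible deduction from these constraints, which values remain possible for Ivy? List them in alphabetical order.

Mona's domain is down to {purple}, so Mona = purple. Eliminate purple elsewhere: Ivy.
Liam and Alice between them cover only {grey, orange} — a naked pair. Remove those values from Priya, Ivy, Dave.
Priya's domain is down to {pink}, so Priya = pink.
No further eliminations apply; Ivy can still be any of brown, white.

brown, white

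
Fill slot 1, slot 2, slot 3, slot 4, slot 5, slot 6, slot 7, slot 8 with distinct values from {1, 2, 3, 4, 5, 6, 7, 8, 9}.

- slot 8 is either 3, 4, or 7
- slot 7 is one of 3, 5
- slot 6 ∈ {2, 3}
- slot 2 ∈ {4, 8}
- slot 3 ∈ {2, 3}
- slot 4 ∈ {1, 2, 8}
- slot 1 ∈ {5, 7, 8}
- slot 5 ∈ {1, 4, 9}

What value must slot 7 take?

5

Among the 8 variables, 9 fits only slot 5 (and all 8 values in {1, 2, 3, 4, 5, 7, 8, 9} must be used), so slot 5 = 9.
The 7 still-open variables draw from only 7 values {1, 2, 3, 4, 5, 7, 8}, so each is used; only slot 4 can be 1, hence slot 4 = 1.
slot 3 and slot 6 share exactly the 2 values {2, 3}; by pigeonhole those values go to them, so strike 2, 3 from slot 7, slot 8.
So slot 7 = 5.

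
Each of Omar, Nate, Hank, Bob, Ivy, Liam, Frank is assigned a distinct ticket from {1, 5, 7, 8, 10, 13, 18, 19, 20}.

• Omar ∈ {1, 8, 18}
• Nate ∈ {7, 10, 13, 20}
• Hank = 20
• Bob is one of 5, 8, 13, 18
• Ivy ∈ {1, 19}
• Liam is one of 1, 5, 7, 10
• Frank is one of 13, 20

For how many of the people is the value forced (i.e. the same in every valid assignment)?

2

Hank must be 20 (only option left). Remove 20 from Nate, Frank.
Frank must be 13 (only option left). Strike 13 from Nate, Bob.
Determined: Hank=20, Frank=13. The other people each still have more than one consistent value. That makes 2.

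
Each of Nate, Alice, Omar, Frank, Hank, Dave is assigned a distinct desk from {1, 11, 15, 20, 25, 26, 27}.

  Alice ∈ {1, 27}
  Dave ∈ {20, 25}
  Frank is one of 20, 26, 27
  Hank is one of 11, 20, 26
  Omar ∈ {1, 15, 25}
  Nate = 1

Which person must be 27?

Nate must be 1 (only option left). So Alice, Omar can't be 1.
So 27 goes to Alice.

Alice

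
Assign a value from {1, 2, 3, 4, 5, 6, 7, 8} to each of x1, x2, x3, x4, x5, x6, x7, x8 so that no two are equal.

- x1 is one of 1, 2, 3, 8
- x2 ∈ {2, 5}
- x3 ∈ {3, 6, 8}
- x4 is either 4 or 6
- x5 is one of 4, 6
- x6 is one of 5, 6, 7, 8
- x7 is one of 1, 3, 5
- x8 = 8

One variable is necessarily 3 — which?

x3

x8's domain is down to {8}, so x8 = 8. Strike 8 from x1, x3, x6.
The 7 still-open variables draw from only 7 values {1, 2, 3, 4, 5, 6, 7}, so each is used; only x6 can be 7, hence x6 = 7.
x4 and x5 between them cover only {4, 6} — a naked pair. Remove those values from x3.
So 3 goes to x3.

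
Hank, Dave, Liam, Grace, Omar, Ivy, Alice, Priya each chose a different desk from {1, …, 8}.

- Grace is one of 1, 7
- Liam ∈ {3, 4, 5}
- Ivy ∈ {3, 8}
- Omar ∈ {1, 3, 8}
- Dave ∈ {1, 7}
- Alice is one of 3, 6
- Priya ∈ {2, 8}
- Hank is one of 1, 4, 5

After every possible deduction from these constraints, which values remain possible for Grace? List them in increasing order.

The 8 variables together cover exactly {1, 2, 3, 4, 5, 6, 7, 8} — 8 values for 8 variables — and 2 appears only in Priya's list, so Priya = 2.
The 7 still-open variables draw from only 7 values {1, 3, 4, 5, 6, 7, 8}, so each is used; only Alice can be 6, hence Alice = 6.
Dave and Grace between them cover only {1, 7} — a naked pair. Remove those values from Hank, Omar.
Omar and Ivy share exactly the 2 values {3, 8}; by pigeonhole those values go to them, so strike 3, 8 from Liam.
No further eliminations apply; Grace can still be any of 1, 7.

1, 7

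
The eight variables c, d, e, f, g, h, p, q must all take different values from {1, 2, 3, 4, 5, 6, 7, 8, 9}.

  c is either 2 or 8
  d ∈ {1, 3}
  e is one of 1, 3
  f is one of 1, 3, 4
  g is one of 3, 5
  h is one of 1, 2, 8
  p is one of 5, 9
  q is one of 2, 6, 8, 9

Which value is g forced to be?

Among the 8 variables, 4 fits only f (and all 8 values in {1, 2, 3, 4, 5, 6, 8, 9} must be used), so f = 4.
The 7 still-open variables together cover exactly {1, 2, 3, 5, 6, 8, 9} — 7 values for 7 variables — and 6 appears only in q's list, so q = 6.
The 6 still-open variables draw from only 6 values {1, 2, 3, 5, 8, 9}, so each is used; only p can be 9, hence p = 9.
Among the 5 still-open variables, 5 fits only g (and all 5 values in {1, 2, 3, 5, 8} must be used), so g = 5.

5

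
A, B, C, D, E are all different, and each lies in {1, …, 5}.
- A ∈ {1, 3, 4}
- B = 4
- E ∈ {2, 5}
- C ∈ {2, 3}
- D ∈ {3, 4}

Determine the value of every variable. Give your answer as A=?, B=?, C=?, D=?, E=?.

B's domain is down to {4}, so B = 4. Eliminate 4 elsewhere: A, D.
D's domain is down to {3}, so D = 3. Remove 3 from A, C.
A must be 1 (only option left).
That leaves C = 2. Remove 2 from E.
E must be 5 (only option left).

A=1, B=4, C=2, D=3, E=5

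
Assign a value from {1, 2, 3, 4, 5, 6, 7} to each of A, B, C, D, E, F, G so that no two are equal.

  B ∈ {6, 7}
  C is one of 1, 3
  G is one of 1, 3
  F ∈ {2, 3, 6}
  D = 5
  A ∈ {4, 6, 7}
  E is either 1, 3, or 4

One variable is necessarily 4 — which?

E

D's domain is down to {5}, so D = 5.
Among the 6 still-open variables, 2 fits only F (and all 6 values in {1, 2, 3, 4, 6, 7} must be used), so F = 2.
C and G share exactly the 2 values {1, 3}; by pigeonhole those values go to them, so strike 1, 3 from E.
So 4 goes to E.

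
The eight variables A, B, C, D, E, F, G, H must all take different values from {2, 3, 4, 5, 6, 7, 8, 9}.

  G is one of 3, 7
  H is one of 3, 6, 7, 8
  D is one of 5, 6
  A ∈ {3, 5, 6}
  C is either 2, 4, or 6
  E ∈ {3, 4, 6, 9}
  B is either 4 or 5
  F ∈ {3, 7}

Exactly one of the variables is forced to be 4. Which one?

B

Among the 8 variables, 2 fits only C (and all 8 values in {2, 3, 4, 5, 6, 7, 8, 9} must be used), so C = 2.
The 7 still-open variables draw from only 7 values {3, 4, 5, 6, 7, 8, 9}, so each is used; only H can be 8, hence H = 8.
The 6 still-open variables draw from only 6 values {3, 4, 5, 6, 7, 9}, so each is used; only E can be 9, hence E = 9.
The 5 still-open variables draw from only 5 values {3, 4, 5, 6, 7}, so each is used; only B can be 4, hence B = 4.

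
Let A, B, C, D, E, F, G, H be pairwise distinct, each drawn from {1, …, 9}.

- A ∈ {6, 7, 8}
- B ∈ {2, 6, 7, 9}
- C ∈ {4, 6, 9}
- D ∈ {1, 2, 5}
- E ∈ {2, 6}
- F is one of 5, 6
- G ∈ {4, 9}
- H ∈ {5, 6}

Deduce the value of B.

7

Among the 8 variables, 1 fits only D (and all 8 values in {1, 2, 4, 5, 6, 7, 8, 9} must be used), so D = 1.
Among the 7 still-open variables, 8 fits only A (and all 7 values in {2, 4, 5, 6, 7, 8, 9} must be used), so A = 8.
Among the 6 still-open variables, 7 fits only B (and all 6 values in {2, 4, 5, 6, 7, 9} must be used), so B = 7.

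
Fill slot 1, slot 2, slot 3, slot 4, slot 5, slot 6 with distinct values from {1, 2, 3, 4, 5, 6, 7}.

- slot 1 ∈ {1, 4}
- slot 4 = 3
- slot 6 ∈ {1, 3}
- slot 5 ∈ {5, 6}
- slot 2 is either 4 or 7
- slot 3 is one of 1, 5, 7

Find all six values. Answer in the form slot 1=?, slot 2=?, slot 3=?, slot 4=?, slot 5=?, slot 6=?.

slot 4 must be 3 (only option left). Eliminate 3 elsewhere: slot 6.
That leaves slot 6 = 1. Eliminate 1 elsewhere: slot 1, slot 3.
slot 1 has just one choice, so slot 1 = 4. Remove 4 from slot 2.
slot 2's domain is down to {7}, so slot 2 = 7. So slot 3 can't be 7.
That leaves slot 3 = 5. Remove 5 from slot 5.
That leaves slot 5 = 6.

slot 1=4, slot 2=7, slot 3=5, slot 4=3, slot 5=6, slot 6=1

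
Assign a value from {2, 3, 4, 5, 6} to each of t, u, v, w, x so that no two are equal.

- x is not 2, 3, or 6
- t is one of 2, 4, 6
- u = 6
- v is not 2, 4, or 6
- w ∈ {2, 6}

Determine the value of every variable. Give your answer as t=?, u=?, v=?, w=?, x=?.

u must be 6 (only option left). So t, w can't be 6.
That leaves w = 2. So t can't be 2.
t must be 4 (only option left). Remove 4 from x.
x's domain is down to {5}, so x = 5. Eliminate 5 elsewhere: v.
That leaves v = 3.

t=4, u=6, v=3, w=2, x=5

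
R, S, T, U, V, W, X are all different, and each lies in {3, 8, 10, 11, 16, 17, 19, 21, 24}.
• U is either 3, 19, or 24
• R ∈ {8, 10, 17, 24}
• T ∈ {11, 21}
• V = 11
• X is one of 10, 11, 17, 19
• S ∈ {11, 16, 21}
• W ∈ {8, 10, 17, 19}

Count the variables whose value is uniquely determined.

3

V's domain is down to {11}, so V = 11. Eliminate 11 elsewhere: S, T, X.
That leaves T = 21. Strike 21 from S.
S has just one choice, so S = 16.
Determined: S=16, T=21, V=11. The other variables each still have more than one consistent value. That makes 3.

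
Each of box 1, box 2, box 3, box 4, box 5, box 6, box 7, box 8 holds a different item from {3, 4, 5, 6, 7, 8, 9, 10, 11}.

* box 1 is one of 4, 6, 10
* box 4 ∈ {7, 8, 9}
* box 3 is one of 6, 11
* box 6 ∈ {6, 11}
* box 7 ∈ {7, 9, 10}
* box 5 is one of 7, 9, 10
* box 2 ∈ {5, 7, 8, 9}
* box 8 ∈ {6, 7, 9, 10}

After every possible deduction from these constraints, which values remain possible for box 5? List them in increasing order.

7, 9, 10

Among the 8 variables, 4 fits only box 1 (and all 8 values in {4, 5, 6, 7, 8, 9, 10, 11} must be used), so box 1 = 4.
Among the 7 still-open variables, 5 fits only box 2 (and all 7 values in {5, 6, 7, 8, 9, 10, 11} must be used), so box 2 = 5.
The 6 still-open variables draw from only 6 values {6, 7, 8, 9, 10, 11}, so each is used; only box 4 can be 8, hence box 4 = 8.
box 3 and box 6 between them cover only {6, 11} — a naked pair. Remove those values from box 8.
No further eliminations apply; box 5 can still be any of 7, 9, 10.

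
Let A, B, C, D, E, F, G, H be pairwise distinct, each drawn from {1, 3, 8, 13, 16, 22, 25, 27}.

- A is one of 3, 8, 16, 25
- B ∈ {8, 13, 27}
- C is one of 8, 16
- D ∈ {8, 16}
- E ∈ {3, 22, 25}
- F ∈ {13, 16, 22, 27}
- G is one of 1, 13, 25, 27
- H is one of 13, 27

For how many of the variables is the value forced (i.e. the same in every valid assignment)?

The 8 variables together cover exactly {1, 3, 8, 13, 16, 22, 25, 27} — 8 values for 8 variables — and 1 appears only in G's list, so G = 1.
C and D between them cover only {8, 16} — a naked pair. Remove those values from A, B, F.
B and H share exactly the 2 values {13, 27}; by pigeonhole those values go to them, so strike 13, 27 from F.
F must be 22 (only option left). Remove 22 from E.
Determined: F=22, G=1. The other variables each still have more than one consistent value. That makes 2.

2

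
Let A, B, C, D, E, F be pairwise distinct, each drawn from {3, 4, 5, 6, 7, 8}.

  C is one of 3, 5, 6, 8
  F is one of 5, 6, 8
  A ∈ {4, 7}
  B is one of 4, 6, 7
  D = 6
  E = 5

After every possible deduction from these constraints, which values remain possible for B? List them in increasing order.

D has just one choice, so D = 6. Strike 6 from B, C, F.
That leaves E = 5. Remove 5 from C, F.
That leaves F = 8. Eliminate 8 elsewhere: C.
That leaves C = 3.
No further eliminations apply; B can still be any of 4, 7.

4, 7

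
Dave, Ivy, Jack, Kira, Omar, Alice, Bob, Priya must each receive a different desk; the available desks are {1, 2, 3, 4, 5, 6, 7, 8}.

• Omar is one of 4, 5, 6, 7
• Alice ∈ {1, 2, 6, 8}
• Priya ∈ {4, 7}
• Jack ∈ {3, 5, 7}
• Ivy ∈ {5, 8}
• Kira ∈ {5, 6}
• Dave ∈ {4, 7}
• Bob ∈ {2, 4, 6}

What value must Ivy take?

Among the 8 variables, 1 fits only Alice (and all 8 values in {1, 2, 3, 4, 5, 6, 7, 8} must be used), so Alice = 1.
The 7 still-open variables draw from only 7 values {2, 3, 4, 5, 6, 7, 8}, so each is used; only Bob can be 2, hence Bob = 2.
The 6 still-open variables draw from only 6 values {3, 4, 5, 6, 7, 8}, so each is used; only Jack can be 3, hence Jack = 3.
The 5 still-open variables draw from only 5 values {4, 5, 6, 7, 8}, so each is used; only Ivy can be 8, hence Ivy = 8.

8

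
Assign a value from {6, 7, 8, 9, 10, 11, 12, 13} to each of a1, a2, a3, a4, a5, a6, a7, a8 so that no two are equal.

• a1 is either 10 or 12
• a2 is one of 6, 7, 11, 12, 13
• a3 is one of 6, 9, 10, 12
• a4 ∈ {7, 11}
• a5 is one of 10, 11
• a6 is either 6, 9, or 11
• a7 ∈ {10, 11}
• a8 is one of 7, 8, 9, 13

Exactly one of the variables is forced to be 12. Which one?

a1

The 8 variables together cover exactly {6, 7, 8, 9, 10, 11, 12, 13} — 8 values for 8 variables — and 8 appears only in a8's list, so a8 = 8.
Among the 7 still-open variables, 13 fits only a2 (and all 7 values in {6, 7, 9, 10, 11, 12, 13} must be used), so a2 = 13.
The 6 still-open variables draw from only 6 values {6, 7, 9, 10, 11, 12}, so each is used; only a4 can be 7, hence a4 = 7.
The 2 variables a5 and a7 are confined to {10, 11}, which locks those values in; drop them from a1, a3, a6.
So 12 goes to a1.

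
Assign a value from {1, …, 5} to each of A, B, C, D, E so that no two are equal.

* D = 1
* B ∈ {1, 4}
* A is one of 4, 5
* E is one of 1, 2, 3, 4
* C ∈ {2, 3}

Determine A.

D must be 1 (only option left). So B, E can't be 1.
B has just one choice, so B = 4. Remove 4 from A, E.
So A = 5.

5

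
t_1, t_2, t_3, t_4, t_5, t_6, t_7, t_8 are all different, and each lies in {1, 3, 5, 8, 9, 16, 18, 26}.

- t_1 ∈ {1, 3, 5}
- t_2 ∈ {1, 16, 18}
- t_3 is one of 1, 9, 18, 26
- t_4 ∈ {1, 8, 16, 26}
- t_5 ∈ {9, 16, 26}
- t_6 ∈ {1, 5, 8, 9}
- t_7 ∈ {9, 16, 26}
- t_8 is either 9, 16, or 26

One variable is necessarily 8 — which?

t_4

The 8 variables together cover exactly {1, 3, 5, 8, 9, 16, 18, 26} — 8 values for 8 variables — and 3 appears only in t_1's list, so t_1 = 3.
The 7 still-open variables together cover exactly {1, 5, 8, 9, 16, 18, 26} — 7 values for 7 variables — and 5 appears only in t_6's list, so t_6 = 5.
The 6 still-open variables together cover exactly {1, 8, 9, 16, 18, 26} — 6 values for 6 variables — and 8 appears only in t_4's list, so t_4 = 8.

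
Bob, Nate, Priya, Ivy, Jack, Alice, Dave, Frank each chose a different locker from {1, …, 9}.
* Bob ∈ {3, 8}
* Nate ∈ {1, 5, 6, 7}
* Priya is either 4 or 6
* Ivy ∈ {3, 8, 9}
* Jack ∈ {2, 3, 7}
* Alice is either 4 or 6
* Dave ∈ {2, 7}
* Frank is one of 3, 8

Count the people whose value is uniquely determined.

1

Bob and Frank between them cover only {3, 8} — a naked pair. Remove those values from Ivy, Jack.
Ivy must be 9 (only option left).
Priya and Alice share exactly the 2 values {4, 6}; by pigeonhole those values go to them, so strike 4, 6 from Nate.
The 2 variables Jack and Dave are confined to {2, 7}, which locks those values in; drop them from Nate.
Determined: Ivy=9. The other people each still have more than one consistent value. That makes 1.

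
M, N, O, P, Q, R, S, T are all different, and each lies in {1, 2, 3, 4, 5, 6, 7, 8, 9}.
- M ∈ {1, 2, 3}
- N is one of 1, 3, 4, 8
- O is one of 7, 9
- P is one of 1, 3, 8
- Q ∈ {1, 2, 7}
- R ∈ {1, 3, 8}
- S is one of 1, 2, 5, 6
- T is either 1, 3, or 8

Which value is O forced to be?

9

P, R, T between them cover only {1, 3, 8} — a naked triple. Remove those values from M, N, Q, S.
That leaves M = 2. Strike 2 from Q, S.
N's domain is down to {4}, so N = 4.
Q's domain is down to {7}, so Q = 7. Eliminate 7 elsewhere: O.
So O = 9.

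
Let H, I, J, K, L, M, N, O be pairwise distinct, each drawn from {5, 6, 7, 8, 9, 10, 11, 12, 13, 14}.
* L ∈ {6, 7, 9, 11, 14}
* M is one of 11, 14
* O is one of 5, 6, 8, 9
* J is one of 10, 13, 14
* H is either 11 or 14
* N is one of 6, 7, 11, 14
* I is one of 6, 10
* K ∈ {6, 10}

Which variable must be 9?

L

The 2 variables H and M are confined to {11, 14}, which locks those values in; drop them from J, L, N.
I and K between them cover only {6, 10} — a naked pair. Remove those values from J, L, N, O.
That leaves J = 13.
N must be 7 (only option left). Remove 7 from L.
So 9 goes to L.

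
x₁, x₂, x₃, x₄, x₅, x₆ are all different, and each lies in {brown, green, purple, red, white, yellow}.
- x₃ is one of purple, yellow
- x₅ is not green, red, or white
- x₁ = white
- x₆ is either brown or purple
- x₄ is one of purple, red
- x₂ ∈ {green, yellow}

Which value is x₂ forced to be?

x₁ has just one choice, so x₁ = white.
The 5 still-open variables together cover exactly {brown, green, purple, red, yellow} — 5 values for 5 variables — and green appears only in x₂'s list, so x₂ = green.

green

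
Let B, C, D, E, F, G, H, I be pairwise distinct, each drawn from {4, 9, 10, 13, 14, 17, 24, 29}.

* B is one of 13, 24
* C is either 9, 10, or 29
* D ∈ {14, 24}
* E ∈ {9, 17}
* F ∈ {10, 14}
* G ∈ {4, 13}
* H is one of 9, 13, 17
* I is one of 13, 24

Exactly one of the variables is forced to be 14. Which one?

The 8 variables together cover exactly {4, 9, 10, 13, 14, 17, 24, 29} — 8 values for 8 variables — and 4 appears only in G's list, so G = 4.
The 7 still-open variables draw from only 7 values {9, 10, 13, 14, 17, 24, 29}, so each is used; only C can be 29, hence C = 29.
The 6 still-open variables together cover exactly {9, 10, 13, 14, 17, 24} — 6 values for 6 variables — and 10 appears only in F's list, so F = 10.
The 5 still-open variables draw from only 5 values {9, 13, 14, 17, 24}, so each is used; only D can be 14, hence D = 14.

D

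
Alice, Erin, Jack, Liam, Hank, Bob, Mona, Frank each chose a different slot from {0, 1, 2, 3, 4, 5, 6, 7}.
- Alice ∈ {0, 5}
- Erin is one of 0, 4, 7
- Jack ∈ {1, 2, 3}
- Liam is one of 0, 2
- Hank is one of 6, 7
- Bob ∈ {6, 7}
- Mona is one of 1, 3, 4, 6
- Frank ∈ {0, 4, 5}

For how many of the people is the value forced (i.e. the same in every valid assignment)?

The 2 variables Hank and Bob are confined to {6, 7}, which locks those values in; drop them from Erin, Mona.
Alice, Erin, Frank share exactly the 3 values {0, 4, 5}; by pigeonhole those values go to them, so strike 0, 4, 5 from Liam, Mona.
Liam must be 2 (only option left). So Jack can't be 2.
Determined: Liam=2. The other people each still have more than one consistent value. That makes 1.

1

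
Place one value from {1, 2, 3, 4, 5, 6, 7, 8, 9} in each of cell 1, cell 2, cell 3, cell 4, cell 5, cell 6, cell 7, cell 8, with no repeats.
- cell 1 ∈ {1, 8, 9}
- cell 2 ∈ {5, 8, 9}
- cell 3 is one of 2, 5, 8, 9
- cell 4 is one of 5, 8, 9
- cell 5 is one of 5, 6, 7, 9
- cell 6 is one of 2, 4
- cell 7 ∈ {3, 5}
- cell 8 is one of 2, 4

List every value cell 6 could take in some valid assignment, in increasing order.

2, 4

cell 6 and cell 8 share exactly the 2 values {2, 4}; by pigeonhole those values go to them, so strike 2, 4 from cell 3.
cell 2, cell 3, cell 4 between them cover only {5, 8, 9} — a naked triple. Remove those values from cell 1, cell 5, cell 7.
cell 1 has just one choice, so cell 1 = 1.
cell 7 must be 3 (only option left).
No further eliminations apply; cell 6 can still be any of 2, 4.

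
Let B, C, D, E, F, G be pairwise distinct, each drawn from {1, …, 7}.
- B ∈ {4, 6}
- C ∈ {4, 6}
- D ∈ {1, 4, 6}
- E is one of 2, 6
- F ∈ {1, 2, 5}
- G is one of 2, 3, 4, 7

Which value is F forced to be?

The 2 variables B and C are confined to {4, 6}, which locks those values in; drop them from D, E, G.
D must be 1 (only option left). Remove 1 from F.
E must be 2 (only option left). Eliminate 2 elsewhere: F, G.
So F = 5.

5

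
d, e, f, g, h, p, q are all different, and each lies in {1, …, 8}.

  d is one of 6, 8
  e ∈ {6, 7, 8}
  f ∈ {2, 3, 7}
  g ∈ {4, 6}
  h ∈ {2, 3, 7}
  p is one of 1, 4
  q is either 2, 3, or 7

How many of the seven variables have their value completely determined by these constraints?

2

Among the 7 variables, 1 fits only p (and all 7 values in {1, 2, 3, 4, 6, 7, 8} must be used), so p = 1.
Among the 6 still-open variables, 4 fits only g (and all 6 values in {2, 3, 4, 6, 7, 8} must be used), so g = 4.
f, h, q between them cover only {2, 3, 7} — a naked triple. Remove those values from e.
Determined: g=4, p=1. The other variables each still have more than one consistent value. That makes 2.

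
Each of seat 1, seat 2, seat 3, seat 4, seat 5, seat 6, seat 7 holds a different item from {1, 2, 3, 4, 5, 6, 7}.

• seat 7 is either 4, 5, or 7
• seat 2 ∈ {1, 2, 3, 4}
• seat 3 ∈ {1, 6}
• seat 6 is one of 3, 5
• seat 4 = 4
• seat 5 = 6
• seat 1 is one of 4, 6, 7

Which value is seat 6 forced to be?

seat 4 has just one choice, so seat 4 = 4. Strike 4 from seat 1, seat 2, seat 7.
seat 5 has just one choice, so seat 5 = 6. Remove 6 from seat 1, seat 3.
seat 1's domain is down to {7}, so seat 1 = 7. Remove 7 from seat 7.
seat 3 must be 1 (only option left). So seat 2 can't be 1.
seat 7 must be 5 (only option left). Remove 5 from seat 6.
So seat 6 = 3.

3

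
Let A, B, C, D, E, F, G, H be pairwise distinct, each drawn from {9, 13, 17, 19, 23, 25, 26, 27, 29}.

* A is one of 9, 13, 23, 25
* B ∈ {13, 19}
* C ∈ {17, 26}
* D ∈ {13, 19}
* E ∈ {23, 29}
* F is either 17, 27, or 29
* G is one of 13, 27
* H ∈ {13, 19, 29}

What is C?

B and D between them cover only {13, 19} — a naked pair. Remove those values from A, G, H.
G has just one choice, so G = 27. Remove 27 from F.
H has just one choice, so H = 29. So E, F can't be 29.
E's domain is down to {23}, so E = 23. So A can't be 23.
F must be 17 (only option left). Remove 17 from C.
So C = 26.

26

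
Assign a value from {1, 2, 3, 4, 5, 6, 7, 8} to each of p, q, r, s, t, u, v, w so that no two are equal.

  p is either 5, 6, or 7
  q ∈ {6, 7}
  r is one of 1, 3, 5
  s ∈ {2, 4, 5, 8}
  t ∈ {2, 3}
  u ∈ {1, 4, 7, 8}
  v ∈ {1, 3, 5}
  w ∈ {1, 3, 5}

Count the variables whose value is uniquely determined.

1

r, v, w share exactly the 3 values {1, 3, 5}; by pigeonhole those values go to them, so strike 1, 3, 5 from p, s, t, u.
That leaves t = 2. Remove 2 from s.
The 2 variables p and q are confined to {6, 7}, which locks those values in; drop them from u.
Determined: t=2. The other variables each still have more than one consistent value. That makes 1.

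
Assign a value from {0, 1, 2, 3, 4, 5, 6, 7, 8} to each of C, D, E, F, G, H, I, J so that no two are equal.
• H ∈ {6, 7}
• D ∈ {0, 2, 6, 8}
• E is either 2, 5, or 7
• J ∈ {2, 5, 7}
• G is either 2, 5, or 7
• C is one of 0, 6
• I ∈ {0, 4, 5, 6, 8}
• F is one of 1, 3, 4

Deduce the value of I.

The 3 variables E, G, J are confined to {2, 5, 7}, which locks those values in; drop them from D, H, I.
H's domain is down to {6}, so H = 6. So C, D, I can't be 6.
That leaves C = 0. Strike 0 from D, I.
D must be 8 (only option left). Remove 8 from I.
So I = 4.

4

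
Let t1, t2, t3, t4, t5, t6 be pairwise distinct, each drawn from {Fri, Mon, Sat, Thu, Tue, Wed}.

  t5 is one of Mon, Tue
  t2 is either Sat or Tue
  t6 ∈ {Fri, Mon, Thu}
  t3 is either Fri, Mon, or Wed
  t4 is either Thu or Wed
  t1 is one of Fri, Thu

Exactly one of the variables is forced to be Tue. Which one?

The 6 variables together cover exactly {Fri, Mon, Sat, Thu, Tue, Wed} — 6 values for 6 variables — and Sat appears only in t2's list, so t2 = Sat.
Among the 5 still-open variables, Tue fits only t5 (and all 5 values in {Fri, Mon, Thu, Tue, Wed} must be used), so t5 = Tue.

t5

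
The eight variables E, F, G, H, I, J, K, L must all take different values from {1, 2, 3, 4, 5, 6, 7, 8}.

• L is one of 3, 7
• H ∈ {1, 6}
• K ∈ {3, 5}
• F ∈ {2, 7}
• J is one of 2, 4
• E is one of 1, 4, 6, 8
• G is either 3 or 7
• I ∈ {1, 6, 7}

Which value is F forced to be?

2

Among the 8 variables, 5 fits only K (and all 8 values in {1, 2, 3, 4, 5, 6, 7, 8} must be used), so K = 5.
Among the 7 still-open variables, 8 fits only E (and all 7 values in {1, 2, 3, 4, 6, 7, 8} must be used), so E = 8.
The 6 still-open variables draw from only 6 values {1, 2, 3, 4, 6, 7}, so each is used; only J can be 4, hence J = 4.
The 5 still-open variables draw from only 5 values {1, 2, 3, 6, 7}, so each is used; only F can be 2, hence F = 2.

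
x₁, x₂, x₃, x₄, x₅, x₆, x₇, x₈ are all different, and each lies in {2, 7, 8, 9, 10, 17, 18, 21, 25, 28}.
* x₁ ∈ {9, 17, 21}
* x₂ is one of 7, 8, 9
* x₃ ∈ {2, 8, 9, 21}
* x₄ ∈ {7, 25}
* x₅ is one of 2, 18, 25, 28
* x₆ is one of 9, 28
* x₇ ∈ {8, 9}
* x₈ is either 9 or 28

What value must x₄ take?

25

The 2 variables x₆ and x₈ are confined to {9, 28}, which locks those values in; drop them from x₁, x₂, x₃, x₅, x₇.
x₇'s domain is down to {8}, so x₇ = 8. Eliminate 8 elsewhere: x₂, x₃.
x₂ must be 7 (only option left). Eliminate 7 elsewhere: x₄.
So x₄ = 25.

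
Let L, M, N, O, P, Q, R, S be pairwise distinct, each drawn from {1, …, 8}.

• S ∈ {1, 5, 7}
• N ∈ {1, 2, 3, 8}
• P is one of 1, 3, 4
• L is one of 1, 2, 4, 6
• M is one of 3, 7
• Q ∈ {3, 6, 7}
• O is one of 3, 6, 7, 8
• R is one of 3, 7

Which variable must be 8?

Among the 8 variables, 5 fits only S (and all 8 values in {1, 2, 3, 4, 5, 6, 7, 8} must be used), so S = 5.
M and R between them cover only {3, 7} — a naked pair. Remove those values from N, O, P, Q.
That leaves Q = 6. Strike 6 from L, O.
So 8 goes to O.

O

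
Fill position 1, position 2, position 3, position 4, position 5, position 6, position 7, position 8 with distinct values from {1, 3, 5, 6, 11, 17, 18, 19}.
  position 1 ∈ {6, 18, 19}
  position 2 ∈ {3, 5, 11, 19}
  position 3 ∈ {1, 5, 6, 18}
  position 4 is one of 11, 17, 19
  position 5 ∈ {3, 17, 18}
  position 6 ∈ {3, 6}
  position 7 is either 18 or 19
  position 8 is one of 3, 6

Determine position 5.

Among the 8 variables, 1 fits only position 3 (and all 8 values in {1, 3, 5, 6, 11, 17, 18, 19} must be used), so position 3 = 1.
Among the 7 still-open variables, 5 fits only position 2 (and all 7 values in {3, 5, 6, 11, 17, 18, 19} must be used), so position 2 = 5.
Among the 6 still-open variables, 11 fits only position 4 (and all 6 values in {3, 6, 11, 17, 18, 19} must be used), so position 4 = 11.
The 5 still-open variables draw from only 5 values {3, 6, 17, 18, 19}, so each is used; only position 5 can be 17, hence position 5 = 17.

17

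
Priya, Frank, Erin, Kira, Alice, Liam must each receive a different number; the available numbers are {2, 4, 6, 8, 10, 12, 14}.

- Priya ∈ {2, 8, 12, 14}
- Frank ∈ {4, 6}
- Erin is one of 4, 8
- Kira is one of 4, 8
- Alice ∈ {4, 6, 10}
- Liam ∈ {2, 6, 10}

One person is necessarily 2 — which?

Liam

Erin and Kira share exactly the 2 values {4, 8}; by pigeonhole those values go to them, so strike 4, 8 from Priya, Frank, Alice.
Frank must be 6 (only option left). Remove 6 from Alice, Liam.
Alice has just one choice, so Alice = 10. Eliminate 10 elsewhere: Liam.
So 2 goes to Liam.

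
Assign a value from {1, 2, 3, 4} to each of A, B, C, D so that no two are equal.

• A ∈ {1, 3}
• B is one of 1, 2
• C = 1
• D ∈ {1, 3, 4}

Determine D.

C's domain is down to {1}, so C = 1. Remove 1 from A, B, D.
A must be 3 (only option left). Eliminate 3 elsewhere: D.
So D = 4.

4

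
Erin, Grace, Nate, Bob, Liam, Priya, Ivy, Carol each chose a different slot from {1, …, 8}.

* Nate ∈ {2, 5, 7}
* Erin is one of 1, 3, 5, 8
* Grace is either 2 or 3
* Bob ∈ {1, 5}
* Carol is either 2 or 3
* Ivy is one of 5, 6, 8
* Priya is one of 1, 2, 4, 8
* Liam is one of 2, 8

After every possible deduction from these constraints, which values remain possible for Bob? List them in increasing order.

1, 5

The 8 variables together cover exactly {1, 2, 3, 4, 5, 6, 7, 8} — 8 values for 8 variables — and 4 appears only in Priya's list, so Priya = 4.
The 7 still-open variables draw from only 7 values {1, 2, 3, 5, 6, 7, 8}, so each is used; only Ivy can be 6, hence Ivy = 6.
The 6 still-open variables draw from only 6 values {1, 2, 3, 5, 7, 8}, so each is used; only Nate can be 7, hence Nate = 7.
Grace and Carol between them cover only {2, 3} — a naked pair. Remove those values from Erin, Liam.
That leaves Liam = 8. So Erin can't be 8.
No further eliminations apply; Bob can still be any of 1, 5.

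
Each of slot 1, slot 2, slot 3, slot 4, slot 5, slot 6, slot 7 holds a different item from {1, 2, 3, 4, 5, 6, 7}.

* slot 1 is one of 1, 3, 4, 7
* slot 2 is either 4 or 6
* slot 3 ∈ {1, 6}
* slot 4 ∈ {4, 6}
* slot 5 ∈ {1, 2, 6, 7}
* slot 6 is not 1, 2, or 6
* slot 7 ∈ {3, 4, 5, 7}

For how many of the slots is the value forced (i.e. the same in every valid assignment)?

2

The 7 variables together cover exactly {1, 2, 3, 4, 5, 6, 7} — 7 values for 7 variables — and 2 appears only in slot 5's list, so slot 5 = 2.
The 2 variables slot 2 and slot 4 are confined to {4, 6}, which locks those values in; drop them from slot 1, slot 3, slot 6, slot 7.
slot 3 must be 1 (only option left). So slot 1 can't be 1.
Determined: slot 3=1, slot 5=2. The other slots each still have more than one consistent value. That makes 2.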